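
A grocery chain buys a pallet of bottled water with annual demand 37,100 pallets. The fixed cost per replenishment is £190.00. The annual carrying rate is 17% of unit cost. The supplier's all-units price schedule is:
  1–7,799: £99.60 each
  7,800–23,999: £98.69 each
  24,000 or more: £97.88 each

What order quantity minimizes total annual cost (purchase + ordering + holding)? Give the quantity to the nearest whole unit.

Q* ≈ 912 pallets

Holding cost per unit per year at price C is H = 0.17·C.
Candidates are each tier's EOQ (if it falls in that tier) and each price-break quantity.
EOQ at £99.60 = 912.5 (feasible in tier 1): TC = 37,100×£99.60 + (37,100/912.5)×190 + (912.5/2)×0.17×£99.60 = £3,710,610.16.
EOQ at £98.69 = 916.7 < 7800, so use break Q=7800: TC = 37,100×£98.69 + (37,100/7800.0)×190 + (7800.0/2)×0.17×£98.69 = £3,727,734.19.
EOQ at £97.88 = 920.5 < 24000, so use break Q=24000: TC = 37,100×£97.88 + (37,100/24000.0)×190 + (24000.0/2)×0.17×£97.88 = £3,831,316.91.
Lowest total cost is £3,710,610.16 at Q = 912.5.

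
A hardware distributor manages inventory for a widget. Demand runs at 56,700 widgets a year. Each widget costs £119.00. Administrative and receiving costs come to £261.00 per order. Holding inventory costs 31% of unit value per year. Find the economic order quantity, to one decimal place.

Q* ≈ 895.7 widgets

Holding cost H = 0.31 × £119.00 = £36.8900 per unit per year.
EOQ = √(2DS / H) = √(2 × 56,700 × 261 / 36.89).
= √(29,597,400 / 36.89) = √802,314.9905 ≈ 895.720.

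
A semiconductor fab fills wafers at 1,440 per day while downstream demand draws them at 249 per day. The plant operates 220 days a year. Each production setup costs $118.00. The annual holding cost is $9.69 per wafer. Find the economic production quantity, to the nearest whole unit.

Annual demand D = 249 × 220 = 54,780.
Production build-up factor (1 − d/p) = 1 − 249/1,440 = 0.8271.
Q* = √(2DS / (H(1 − d/p))) = √(2 × 54,780 × 118 / (9.69 × 0.8271)).
= √(12,928,080 / 8.0144) ≈ 1270.078.

Q* ≈ 1,270 wafers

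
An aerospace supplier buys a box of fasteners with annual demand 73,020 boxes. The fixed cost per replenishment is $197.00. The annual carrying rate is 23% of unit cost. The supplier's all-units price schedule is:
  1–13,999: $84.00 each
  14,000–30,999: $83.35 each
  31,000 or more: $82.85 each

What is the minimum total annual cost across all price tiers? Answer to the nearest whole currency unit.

Holding cost per unit per year at price C is H = 0.23·C.
For each price level, check whether its EOQ is feasible; otherwise the best quantity at that price is the breakpoint.
EOQ at $84.00 = 1220.3 (feasible in tier 1): TC = 73,020×$84.00 + (73,020/1220.3)×197 + (1220.3/2)×0.23×$84.00 = $6,157,256.13.
EOQ at $83.35 = 1225.0 < 14000, so use break Q=14000: TC = 73,020×$83.35 + (73,020/14000.0)×197 + (14000.0/2)×0.23×$83.35 = $6,221,438.00.
EOQ at $82.85 = 1228.7 < 31000, so use break Q=31000: TC = 73,020×$82.85 + (73,020/31000.0)×197 + (31000.0/2)×0.23×$82.85 = $6,345,531.28.
Lowest total cost among the candidates is at Q = 1220.3.

TC* ≈ $6,157,256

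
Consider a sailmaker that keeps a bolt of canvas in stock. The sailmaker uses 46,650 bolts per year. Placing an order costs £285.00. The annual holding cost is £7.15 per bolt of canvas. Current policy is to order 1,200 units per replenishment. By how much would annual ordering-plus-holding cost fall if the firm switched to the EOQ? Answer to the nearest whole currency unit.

Extra cost ≈ £1,581 per year

EOQ = √(2DS/H) = √(2 × 46,650 × 285 / 7.15) ≈ 1928.46.
Cost at Q* = (D/Q*)S + (Q*/2)H = √(2DSH) ≈ £13,788.48.
Cost at Q = 1,200: (46,650/1,200)×285 + (1,200/2)×7.15 = £11,079.38 + £4,290.00 = £15,369.38.
Excess = £15,369.38 − £13,788.48 = £1,580.90.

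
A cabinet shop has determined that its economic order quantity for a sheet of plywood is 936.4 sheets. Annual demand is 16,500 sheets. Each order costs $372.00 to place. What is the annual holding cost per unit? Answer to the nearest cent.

Squaring Q* = √(2DS/H) gives Q*² = 2DS/H.
From Q* = √(2DS/H): H = 2DS / Q*² = 2 × 16,500 × 372 / 936.4² = 14.0002.

H ≈ $14.00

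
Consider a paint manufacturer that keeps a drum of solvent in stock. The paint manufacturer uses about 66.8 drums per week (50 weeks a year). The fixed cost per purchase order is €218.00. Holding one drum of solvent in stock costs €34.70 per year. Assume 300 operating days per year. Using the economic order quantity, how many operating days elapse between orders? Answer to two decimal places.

Annual demand D = 66.8 × 50 = 3,340.
Q* = √(2DS/H) = √(2 × 3,340 × 218 / 34.7) ≈ 204.86.
Cycle time = Q*/D × 300 = 204.86 / 3,340 × 300 ≈ 18.400 days.

T ≈ 18.40 days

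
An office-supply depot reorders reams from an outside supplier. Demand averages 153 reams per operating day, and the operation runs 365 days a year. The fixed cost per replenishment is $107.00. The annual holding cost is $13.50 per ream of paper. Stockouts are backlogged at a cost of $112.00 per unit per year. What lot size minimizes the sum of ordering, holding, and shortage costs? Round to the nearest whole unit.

Q* ≈ 996 reams

Annual demand D = 153 × 365 = 55,845.
With planned backorders, Q* = √(2DS/H) · √((H+B)/B).
√(2DS/H) = √(2 × 55,845 × 107 / 13.5) = 940.875.
√((H+B)/B) = √((13.5+112)/112) = 1.0586.
Q* ≈ 995.967.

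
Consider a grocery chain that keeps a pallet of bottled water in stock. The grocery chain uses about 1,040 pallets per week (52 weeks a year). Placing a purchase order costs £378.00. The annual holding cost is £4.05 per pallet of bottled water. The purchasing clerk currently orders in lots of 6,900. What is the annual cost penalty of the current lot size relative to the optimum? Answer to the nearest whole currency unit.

Extra cost ≈ £4,067 per year

Annual demand D = 1,040 × 52 = 54,080.
EOQ = √(2DS/H) = √(2 × 54,080 × 378 / 4.05) ≈ 3177.25.
Cost at Q* = (D/Q*)S + (Q*/2)H = √(2DSH) ≈ £12,867.87.
Cost at Q = 6,900: (54,080/6,900)×378 + (6,900/2)×4.05 = £2,962.64 + £13,972.50 = £16,935.14.
Excess = £16,935.14 − £12,867.87 = £4,067.27.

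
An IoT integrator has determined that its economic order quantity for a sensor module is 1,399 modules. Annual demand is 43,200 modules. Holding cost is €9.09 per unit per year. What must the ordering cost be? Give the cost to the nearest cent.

S ≈ €205.91

The basic EOQ model gives Q* = √(2DS/H); rearrange for the unknown.
From Q* = √(2DS/H): S = Q*²H / (2D) = 1,399² × 9.09 / (2 × 43,200) = 205.9139.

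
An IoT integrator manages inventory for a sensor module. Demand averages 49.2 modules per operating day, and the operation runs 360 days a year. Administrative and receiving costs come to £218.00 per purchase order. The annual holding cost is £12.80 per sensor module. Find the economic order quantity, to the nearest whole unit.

Annual demand D = 49.2 × 360 = 17,712.
EOQ = √(2DS / H) = √(2 × 17,712 × 218 / 12.8).
= √(7,722,432 / 12.8) = √603,315 ≈ 776.734.

Q* ≈ 777 modules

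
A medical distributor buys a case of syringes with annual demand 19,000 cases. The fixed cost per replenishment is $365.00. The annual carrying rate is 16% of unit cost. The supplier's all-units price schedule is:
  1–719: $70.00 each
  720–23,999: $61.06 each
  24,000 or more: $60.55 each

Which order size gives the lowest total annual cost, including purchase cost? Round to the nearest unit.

Holding cost per unit per year at price C is H = 0.16·C.
Evaluate total cost at each tier's feasible EOQ or, if the EOQ is below the tier, at the tier's minimum quantity.
Tier 1 ($70.00): EOQ = 1112.8 exceeds tier's upper bound 719, so this tier is dominated.
EOQ at $61.06 = 1191.5 (feasible in tier 2): TC = 19,000×$61.06 + (19,000/1191.5)×365 + (1191.5/2)×0.16×$61.06 = $1,171,780.63.
EOQ at $60.55 = 1196.5 < 24000, so use break Q=24000: TC = 19,000×$60.55 + (19,000/24000.0)×365 + (24000.0/2)×0.16×$60.55 = $1,266,994.96.
Lowest total cost is $1,171,780.63 at Q = 1191.5.

Q* ≈ 1,192 cases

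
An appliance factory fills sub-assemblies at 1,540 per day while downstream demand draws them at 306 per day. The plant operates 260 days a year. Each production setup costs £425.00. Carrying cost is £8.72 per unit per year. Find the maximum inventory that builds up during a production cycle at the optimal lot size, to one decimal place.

Annual demand D = 306 × 260 = 79,560.
Production build-up factor (1 − d/p) = 1 − 306/1,540 = 0.8013.
Q* = √(2DS / (H(1 − d/p))) = √(2 × 79,560 × 425 / (8.72 × 0.8013)).
= √(67,626,000 / 6.9873) ≈ 3111.010.
Maximum inventory = Q*(1 − d/p) = 3111.010 × 0.8013 ≈ 2492.848.

I_max ≈ 2,492.8 sub-assemblies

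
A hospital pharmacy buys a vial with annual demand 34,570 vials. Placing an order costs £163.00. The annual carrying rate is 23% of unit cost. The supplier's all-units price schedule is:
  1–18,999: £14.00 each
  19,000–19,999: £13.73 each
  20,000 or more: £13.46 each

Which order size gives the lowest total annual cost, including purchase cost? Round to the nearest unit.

Q* ≈ 1,871 vials

Holding cost per unit per year at price C is H = 0.23·C.
Evaluate total cost at each tier's feasible EOQ or, if the EOQ is below the tier, at the tier's minimum quantity.
EOQ at £14.00 = 1870.8 (feasible in tier 1): TC = 34,570×£14.00 + (34,570/1870.8)×163 + (1870.8/2)×0.23×£14.00 = £490,004.02.
EOQ at £13.73 = 1889.1 < 19000, so use break Q=19000: TC = 34,570×£13.73 + (34,570/19000.0)×163 + (19000.0/2)×0.23×£13.73 = £504,942.72.
EOQ at £13.46 = 1908.0 < 20000, so use break Q=20000: TC = 34,570×£13.46 + (34,570/20000.0)×163 + (20000.0/2)×0.23×£13.46 = £496,551.95.
Lowest total cost is £490,004.02 at Q = 1870.8.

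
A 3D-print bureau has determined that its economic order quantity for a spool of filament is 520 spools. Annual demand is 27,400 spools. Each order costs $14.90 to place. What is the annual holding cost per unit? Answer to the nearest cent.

Squaring Q* = √(2DS/H) gives Q*² = 2DS/H.
From Q* = √(2DS/H): H = 2DS / Q*² = 2 × 27,400 × 14.9 / 520² = 3.0197.

H ≈ $3.02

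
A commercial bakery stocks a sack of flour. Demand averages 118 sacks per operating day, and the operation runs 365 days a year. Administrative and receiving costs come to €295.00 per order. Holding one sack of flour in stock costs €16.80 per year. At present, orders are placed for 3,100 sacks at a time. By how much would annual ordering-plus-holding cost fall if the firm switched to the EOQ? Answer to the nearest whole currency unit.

Annual demand D = 118 × 365 = 43,070.
EOQ = √(2DS/H) = √(2 × 43,070 × 295 / 16.8) ≈ 1229.87.
Cost at Q* = (D/Q*)S + (Q*/2)H = √(2DSH) ≈ €20,661.80.
Cost at Q = 3,100: (43,070/3,100)×295 + (3,100/2)×16.8 = €4,098.60 + €26,040.00 = €30,138.60.
Excess = €30,138.60 − €20,661.80 = €9,476.80.

Extra cost ≈ €9,477 per year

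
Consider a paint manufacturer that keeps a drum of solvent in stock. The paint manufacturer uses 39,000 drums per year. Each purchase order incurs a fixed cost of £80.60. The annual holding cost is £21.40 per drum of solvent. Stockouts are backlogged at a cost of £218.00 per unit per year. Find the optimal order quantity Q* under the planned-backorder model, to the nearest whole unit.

With planned backorders, Q* = √(2DS/H) · √((H+B)/B).
√(2DS/H) = √(2 × 39,000 × 80.6 / 21.4) = 542.011.
√((H+B)/B) = √((21.4+218)/218) = 1.0479.
Q* ≈ 567.991.

Q* ≈ 568 drums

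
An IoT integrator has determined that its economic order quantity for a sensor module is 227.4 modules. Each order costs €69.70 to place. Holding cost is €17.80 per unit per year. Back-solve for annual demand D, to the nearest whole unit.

Squaring Q* = √(2DS/H) gives Q*² = 2DS/H.
From Q* = √(2DS/H): D = Q*²H / (2S) = 227.4² × 17.8 / (2 × 69.7) = 6602.952.

D ≈ 6,603 modules per year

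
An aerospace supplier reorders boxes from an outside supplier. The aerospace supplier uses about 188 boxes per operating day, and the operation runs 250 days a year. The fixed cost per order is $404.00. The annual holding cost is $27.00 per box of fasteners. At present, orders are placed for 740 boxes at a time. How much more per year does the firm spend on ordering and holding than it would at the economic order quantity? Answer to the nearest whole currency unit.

Extra cost ≈ $3,628 per year

Annual demand D = 188 × 250 = 47,000.
EOQ = √(2DS/H) = √(2 × 47,000 × 404 / 27) ≈ 1185.97.
Cost at Q* = (D/Q*)S + (Q*/2)H = √(2DSH) ≈ $32,021.12.
Cost at Q = 740: (47,000/740)×404 + (740/2)×27 = $25,659.46 + $9,990.00 = $35,649.46.
Excess = $35,649.46 − $32,021.12 = $3,628.34.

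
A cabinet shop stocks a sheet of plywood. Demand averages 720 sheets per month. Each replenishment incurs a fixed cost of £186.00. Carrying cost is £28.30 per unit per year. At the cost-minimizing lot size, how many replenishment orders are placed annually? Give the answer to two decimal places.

Annual demand D = 720 × 12 = 8,640.
Q* = √(2DS/H) = √(2 × 8,640 × 186 / 28.3) ≈ 337.00.
Orders per year = D / Q* = 8,640 / 337.00 ≈ 25.638.

N ≈ 25.64 orders per year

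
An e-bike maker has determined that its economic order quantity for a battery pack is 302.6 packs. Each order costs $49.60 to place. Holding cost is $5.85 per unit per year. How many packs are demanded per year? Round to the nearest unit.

D ≈ 5,400 packs per year

The basic EOQ model gives Q* = √(2DS/H); rearrange for the unknown.
From Q* = √(2DS/H): D = Q*²H / (2S) = 302.6² × 5.85 / (2 × 49.6) = 5399.854.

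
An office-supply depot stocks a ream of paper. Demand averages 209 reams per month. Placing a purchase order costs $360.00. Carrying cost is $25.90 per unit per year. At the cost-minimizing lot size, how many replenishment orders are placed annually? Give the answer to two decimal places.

N ≈ 9.50 orders per year

Annual demand D = 209 × 12 = 2,508.
EOQ = √(2DS/H) = √(2 × 2,508 × 360 / 25.9) ≈ 264.05.
Orders per year = D / Q* = 2,508 / 264.05 ≈ 9.498.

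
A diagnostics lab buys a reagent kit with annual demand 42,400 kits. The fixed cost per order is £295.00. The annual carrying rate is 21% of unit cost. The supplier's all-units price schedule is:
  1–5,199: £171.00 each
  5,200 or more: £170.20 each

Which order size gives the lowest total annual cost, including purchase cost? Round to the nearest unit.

Q* ≈ 835 kits

Holding cost per unit per year at price C is H = 0.21·C.
Candidates are each tier's EOQ (if it falls in that tier) and each price-break quantity.
EOQ at £171.00 = 834.6 (feasible in tier 1): TC = 42,400×£171.00 + (42,400/834.6)×295 + (834.6/2)×0.21×£171.00 = £7,280,372.06.
EOQ at £170.20 = 836.6 < 5200, so use break Q=5200: TC = 42,400×£170.20 + (42,400/5200.0)×295 + (5200.0/2)×0.21×£170.20 = £7,311,814.58.
Lowest total cost is £7,280,372.06 at Q = 834.6.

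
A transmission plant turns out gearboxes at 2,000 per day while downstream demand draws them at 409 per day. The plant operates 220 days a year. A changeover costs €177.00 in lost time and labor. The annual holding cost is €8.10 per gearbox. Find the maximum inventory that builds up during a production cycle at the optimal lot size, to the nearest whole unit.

I_max ≈ 1,769 gearboxes

Annual demand D = 409 × 220 = 89,980.
Production build-up factor (1 − d/p) = 1 − 409/2,000 = 0.7955.
Q* = √(2DS / (H(1 − d/p))) = √(2 × 89,980 × 177 / (8.1 × 0.7955)).
= √(31,852,920 / 6.4435) ≈ 2223.371.
Maximum inventory = Q*(1 − d/p) = 2223.371 × 0.7955 ≈ 1768.692.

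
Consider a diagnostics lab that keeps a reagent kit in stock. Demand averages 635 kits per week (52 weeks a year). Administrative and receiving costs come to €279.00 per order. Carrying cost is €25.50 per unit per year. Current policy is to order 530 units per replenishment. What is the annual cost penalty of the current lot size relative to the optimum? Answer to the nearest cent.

Annual demand D = 635 × 52 = 33,020.
EOQ = √(2DS/H) = √(2 × 33,020 × 279 / 25.5) ≈ 850.03.
Cost at Q* = (D/Q*)S + (Q*/2)H = √(2DSH) ≈ €21,675.83.
Cost at Q = 530: (33,020/530)×279 + (530/2)×25.5 = €17,382.23 + €6,757.50 = €24,139.73.
Excess = €24,139.73 − €21,675.83 = €2,463.90.

Extra cost ≈ €2,463.90 per year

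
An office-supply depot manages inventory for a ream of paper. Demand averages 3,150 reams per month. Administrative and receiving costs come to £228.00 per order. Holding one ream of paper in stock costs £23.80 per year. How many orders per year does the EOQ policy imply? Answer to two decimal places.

Annual demand D = 3,150 × 12 = 37,800.
EOQ = √(2DS/H) = √(2 × 37,800 × 228 / 23.8) ≈ 851.02.
Orders per year = D / Q* = 37,800 / 851.02 ≈ 44.417.

N ≈ 44.42 orders per year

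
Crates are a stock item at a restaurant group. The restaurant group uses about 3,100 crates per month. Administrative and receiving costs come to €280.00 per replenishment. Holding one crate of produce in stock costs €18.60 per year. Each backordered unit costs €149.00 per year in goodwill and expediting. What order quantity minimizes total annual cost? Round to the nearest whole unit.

Q* ≈ 1,122 crates

Annual demand D = 3,100 × 12 = 37,200.
With planned backorders, Q* = √(2DS/H) · √((H+B)/B).
√(2DS/H) = √(2 × 37,200 × 280 / 18.6) = 1058.301.
√((H+B)/B) = √((18.6+149)/149) = 1.0606.
Q* ≈ 1122.414.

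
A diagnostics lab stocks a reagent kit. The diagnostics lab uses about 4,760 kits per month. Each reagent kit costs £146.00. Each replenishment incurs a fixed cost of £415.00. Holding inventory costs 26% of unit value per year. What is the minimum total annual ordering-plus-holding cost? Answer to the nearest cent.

Annual demand D = 4,760 × 12 = 57,120.
Holding cost H = 0.26 × £146.00 = £37.9600 per unit per year.
The optimal lot size = √(2DS/H) = √(2 × 57,120 × 415 / 37.96) ≈ 1117.56.
At Q*, ordering cost (D/Q*)S equals holding cost (Q*/2)H, each = √(DSH/2).
Minimum total = √(2DSH) = √(2 × 57,120 × 415 × 37.96) ≈ 42422.499.

TC* ≈ £42,422.50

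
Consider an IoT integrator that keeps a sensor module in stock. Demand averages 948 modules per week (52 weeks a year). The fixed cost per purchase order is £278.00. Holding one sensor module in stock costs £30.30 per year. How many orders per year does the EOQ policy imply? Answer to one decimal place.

N ≈ 51.8 orders per year

Annual demand D = 948 × 52 = 49,296.
The optimal lot size = √(2DS/H) = √(2 × 49,296 × 278 / 30.3) ≈ 951.09.
Orders per year = D / Q* = 49,296 / 951.09 ≈ 51.831.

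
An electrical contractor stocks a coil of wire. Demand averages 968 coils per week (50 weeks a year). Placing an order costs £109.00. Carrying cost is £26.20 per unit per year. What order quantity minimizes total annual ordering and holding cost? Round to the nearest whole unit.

Annual demand D = 968 × 50 = 48,400.
EOQ = √(2DS / H) = √(2 × 48,400 × 109 / 26.2).
= √(10,551,200 / 26.2) = √402,717.5573 ≈ 634.600.

Q* ≈ 635 coils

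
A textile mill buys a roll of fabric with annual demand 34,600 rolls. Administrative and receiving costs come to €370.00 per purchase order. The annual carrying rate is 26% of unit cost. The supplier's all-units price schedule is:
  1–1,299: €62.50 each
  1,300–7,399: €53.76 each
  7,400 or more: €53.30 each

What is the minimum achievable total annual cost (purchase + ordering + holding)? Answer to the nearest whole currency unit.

TC* ≈ €1,879,014

Holding cost per unit per year at price C is H = 0.26·C.
Evaluate total cost at each tier's feasible EOQ or, if the EOQ is below the tier, at the tier's minimum quantity.
EOQ at €62.50 = 1255.2 (feasible in tier 1): TC = 34,600×€62.50 + (34,600/1255.2)×370 + (1255.2/2)×0.26×€62.50 = €2,182,897.67.
EOQ at €53.76 = 1353.4 (feasible in tier 2): TC = 34,600×€53.76 + (34,600/1353.4)×370 + (1353.4/2)×0.26×€53.76 = €1,879,013.78.
EOQ at €53.30 = 1359.3 < 7400, so use break Q=7400: TC = 34,600×€53.30 + (34,600/7400.0)×370 + (7400.0/2)×0.26×€53.30 = €1,897,184.60.
Lowest total cost among the candidates is at Q = 1353.4.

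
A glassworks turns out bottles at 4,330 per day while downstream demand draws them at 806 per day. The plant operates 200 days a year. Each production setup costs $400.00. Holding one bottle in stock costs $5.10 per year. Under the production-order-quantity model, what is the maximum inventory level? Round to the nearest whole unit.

I_max ≈ 4,536 bottles

Annual demand D = 806 × 200 = 161,200.
Production build-up factor (1 − d/p) = 1 − 806/4,330 = 0.8139.
Q* = √(2DS / (H(1 − d/p))) = √(2 × 161,200 × 400 / (5.1 × 0.8139)).
= √(128,960,000 / 4.1507) ≈ 5574.019.
Maximum inventory = Q*(1 − d/p) = 5574.019 × 0.8139 ≈ 4536.453.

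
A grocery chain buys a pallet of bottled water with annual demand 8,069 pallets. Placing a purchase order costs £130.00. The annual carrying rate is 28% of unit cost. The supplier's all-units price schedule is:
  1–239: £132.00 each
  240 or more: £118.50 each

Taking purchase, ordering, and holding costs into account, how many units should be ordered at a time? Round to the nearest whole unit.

Q* ≈ 251 pallets

Holding cost per unit per year at price C is H = 0.28·C.
Candidates are each tier's EOQ (if it falls in that tier) and each price-break quantity.
EOQ at £132.00 = 238.2 (feasible in tier 1): TC = 8,069×£132.00 + (8,069/238.2)×130 + (238.2/2)×0.28×£132.00 = £1,073,913.67.
EOQ at £118.50 = 251.5 (feasible in tier 2): TC = 8,069×£118.50 + (8,069/251.5)×130 + (251.5/2)×0.28×£118.50 = £964,519.74.
Lowest total cost is £964,519.74 at Q = 251.5.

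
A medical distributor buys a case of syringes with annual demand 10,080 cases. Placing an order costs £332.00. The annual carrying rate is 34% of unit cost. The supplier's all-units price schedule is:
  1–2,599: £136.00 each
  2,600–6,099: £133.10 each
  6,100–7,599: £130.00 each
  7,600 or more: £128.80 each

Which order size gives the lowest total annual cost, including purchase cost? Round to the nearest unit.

Q* ≈ 380 cases

Holding cost per unit per year at price C is H = 0.34·C.
For each price level, check whether its EOQ is feasible; otherwise the best quantity at that price is the breakpoint.
EOQ at £136.00 = 380.5 (feasible in tier 1): TC = 10,080×£136.00 + (10,080/380.5)×332 + (380.5/2)×0.34×£136.00 = £1,388,472.32.
EOQ at £133.10 = 384.6 < 2600, so use break Q=2600: TC = 10,080×£133.10 + (10,080/2600.0)×332 + (2600.0/2)×0.34×£133.10 = £1,401,765.34.
EOQ at £130.00 = 389.1 < 6100, so use break Q=6100: TC = 10,080×£130.00 + (10,080/6100.0)×332 + (6100.0/2)×0.34×£130.00 = £1,445,758.62.
EOQ at £128.80 = 390.9 < 7600, so use break Q=7600: TC = 10,080×£128.80 + (10,080/7600.0)×332 + (7600.0/2)×0.34×£128.80 = £1,465,153.94.
Lowest total cost is £1,388,472.32 at Q = 380.5.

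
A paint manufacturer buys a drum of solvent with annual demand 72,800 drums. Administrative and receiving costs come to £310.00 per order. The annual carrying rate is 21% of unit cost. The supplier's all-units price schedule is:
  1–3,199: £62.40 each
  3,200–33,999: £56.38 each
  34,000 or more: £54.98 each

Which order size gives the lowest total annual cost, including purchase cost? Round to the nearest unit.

Holding cost per unit per year at price C is H = 0.21·C.
For each price level, check whether its EOQ is feasible; otherwise the best quantity at that price is the breakpoint.
EOQ at £62.40 = 1855.9 (feasible in tier 1): TC = 72,800×£62.40 + (72,800/1855.9)×310 + (1855.9/2)×0.21×£62.40 = £4,567,039.99.
EOQ at £56.38 = 1952.5 < 3200, so use break Q=3200: TC = 72,800×£56.38 + (72,800/3200.0)×310 + (3200.0/2)×0.21×£56.38 = £4,130,460.18.
EOQ at £54.98 = 1977.2 < 34000, so use break Q=34000: TC = 72,800×£54.98 + (72,800/34000.0)×310 + (34000.0/2)×0.21×£54.98 = £4,199,486.36.
Lowest total cost is £4,130,460.18 at Q = 3200.0.

Q* ≈ 3,200 drums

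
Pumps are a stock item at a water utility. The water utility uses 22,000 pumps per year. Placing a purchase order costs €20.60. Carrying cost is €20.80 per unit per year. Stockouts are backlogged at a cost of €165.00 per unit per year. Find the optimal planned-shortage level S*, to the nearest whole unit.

S* ≈ 25 pumps

With planned backorders, Q* = √(2DS/H) · √((H+B)/B).
√(2DS/H) = √(2 × 22,000 × 20.6 / 20.8) = 208.751.
√((H+B)/B) = √((20.8+165)/165) = 1.0612.
Q* ≈ 221.518.
S* = Q* · H/(H+B) = 221.518 × 20.8/185.8 ≈ 24.799.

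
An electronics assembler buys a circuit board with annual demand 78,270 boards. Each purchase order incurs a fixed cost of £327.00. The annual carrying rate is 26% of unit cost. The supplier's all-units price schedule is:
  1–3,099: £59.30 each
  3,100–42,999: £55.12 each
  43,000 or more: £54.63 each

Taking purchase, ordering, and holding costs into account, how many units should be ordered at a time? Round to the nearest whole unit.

Holding cost per unit per year at price C is H = 0.26·C.
For each price level, check whether its EOQ is feasible; otherwise the best quantity at that price is the breakpoint.
EOQ at £59.30 = 1822.1 (feasible in tier 1): TC = 78,270×£59.30 + (78,270/1822.1)×327 + (1822.1/2)×0.26×£59.30 = £4,669,504.16.
EOQ at £55.12 = 1889.9 < 3100, so use break Q=3100: TC = 78,270×£55.12 + (78,270/3100.0)×327 + (3100.0/2)×0.26×£55.12 = £4,344,711.98.
EOQ at £54.63 = 1898.4 < 43000, so use break Q=43000: TC = 78,270×£54.63 + (78,270/43000.0)×327 + (43000.0/2)×0.26×£54.63 = £4,581,867.02.
Lowest total cost is £4,344,711.98 at Q = 3100.0.

Q* ≈ 3,100 boards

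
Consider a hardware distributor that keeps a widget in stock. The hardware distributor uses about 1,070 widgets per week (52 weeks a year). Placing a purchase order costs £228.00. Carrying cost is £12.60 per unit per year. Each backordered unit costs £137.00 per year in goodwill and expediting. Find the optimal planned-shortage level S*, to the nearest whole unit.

S* ≈ 125 widgets

Annual demand D = 1,070 × 52 = 55,640.
With planned backorders, Q* = √(2DS/H) · √((H+B)/B).
√(2DS/H) = √(2 × 55,640 × 228 / 12.6) = 1419.027.
√((H+B)/B) = √((12.6+137)/137) = 1.0450.
Q* ≈ 1482.847.
S* = Q* · H/(H+B) = 1482.847 × 12.6/149.6 ≈ 124.892.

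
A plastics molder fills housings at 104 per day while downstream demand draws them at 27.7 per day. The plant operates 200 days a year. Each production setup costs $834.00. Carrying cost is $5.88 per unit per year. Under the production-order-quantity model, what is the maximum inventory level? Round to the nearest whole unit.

I_max ≈ 1,074 housings

Annual demand D = 27.7 × 200 = 5,540.
Production build-up factor (1 − d/p) = 1 − 27.7/104 = 0.7337.
Q* = √(2DS / (H(1 − d/p))) = √(2 × 5,540 × 834 / (5.88 × 0.7337)).
= √(9,240,720 / 4.3139) ≈ 1463.587.
Maximum inventory = Q*(1 − d/p) = 1463.587 × 0.7337 ≈ 1073.766.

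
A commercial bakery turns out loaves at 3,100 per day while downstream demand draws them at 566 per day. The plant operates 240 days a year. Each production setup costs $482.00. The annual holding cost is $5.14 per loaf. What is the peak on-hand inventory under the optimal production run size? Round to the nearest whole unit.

I_max ≈ 4,563 loaves

Annual demand D = 566 × 240 = 135,840.
Production build-up factor (1 − d/p) = 1 − 566/3,100 = 0.8174.
Q* = √(2DS / (H(1 − d/p))) = √(2 × 135,840 × 482 / (5.14 × 0.8174)).
= √(130,949,760 / 4.2015) ≈ 5582.752.
Maximum inventory = Q*(1 − d/p) = 5582.752 × 0.8174 ≈ 4563.450.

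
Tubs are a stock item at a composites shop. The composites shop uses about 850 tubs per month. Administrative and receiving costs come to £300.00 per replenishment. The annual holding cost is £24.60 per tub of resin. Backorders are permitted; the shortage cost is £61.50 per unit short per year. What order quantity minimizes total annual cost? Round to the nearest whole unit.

Annual demand D = 850 × 12 = 10,200.
With planned backorders, Q* = √(2DS/H) · √((H+B)/B).
√(2DS/H) = √(2 × 10,200 × 300 / 24.6) = 498.779.
√((H+B)/B) = √((24.6+61.5)/61.5) = 1.1832.
Q* ≈ 590.163.

Q* ≈ 590 tubs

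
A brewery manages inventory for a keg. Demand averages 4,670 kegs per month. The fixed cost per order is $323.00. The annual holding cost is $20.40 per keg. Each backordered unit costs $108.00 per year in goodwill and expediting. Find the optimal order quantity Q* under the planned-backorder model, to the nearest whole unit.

Annual demand D = 4,670 × 12 = 56,040.
With planned backorders, Q* = √(2DS/H) · √((H+B)/B).
√(2DS/H) = √(2 × 56,040 × 323 / 20.4) = 1332.141.
√((H+B)/B) = √((20.4+108)/108) = 1.0904.
Q* ≈ 1452.516.

Q* ≈ 1,453 kegs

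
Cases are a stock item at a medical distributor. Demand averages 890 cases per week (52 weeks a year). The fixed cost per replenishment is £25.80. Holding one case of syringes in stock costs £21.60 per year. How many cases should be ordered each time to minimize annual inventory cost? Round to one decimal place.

Q* ≈ 332.5 cases

Annual demand D = 890 × 52 = 46,280.
EOQ = √(2DS / H) = √(2 × 46,280 × 25.8 / 21.6).
= √(2,388,048 / 21.6) = √110,557.7778 ≈ 332.502.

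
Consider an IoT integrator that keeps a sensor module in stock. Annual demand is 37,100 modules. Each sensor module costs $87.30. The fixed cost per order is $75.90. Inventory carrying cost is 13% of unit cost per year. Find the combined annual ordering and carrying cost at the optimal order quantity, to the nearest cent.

TC* ≈ $7,994.69

Holding cost H = 0.13 × $87.30 = $11.3490 per unit per year.
The optimal lot size = √(2DS/H) = √(2 × 37,100 × 75.9 / 11.349) ≈ 704.44.
At Q*, ordering cost (D/Q*)S equals holding cost (Q*/2)H, each = √(DSH/2).
Minimum total = √(2DSH) = √(2 × 37,100 × 75.9 × 11.349) ≈ 7994.690.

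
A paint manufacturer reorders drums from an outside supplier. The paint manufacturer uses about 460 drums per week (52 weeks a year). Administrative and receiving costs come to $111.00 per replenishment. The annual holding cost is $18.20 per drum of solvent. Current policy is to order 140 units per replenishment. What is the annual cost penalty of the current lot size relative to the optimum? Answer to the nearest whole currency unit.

Extra cost ≈ $10,408 per year

Annual demand D = 460 × 52 = 23,920.
EOQ = √(2DS/H) = √(2 × 23,920 × 111 / 18.2) ≈ 540.16.
Cost at Q* = (D/Q*)S + (Q*/2)H = √(2DSH) ≈ $9,830.89.
Cost at Q = 140: (23,920/140)×111 + (140/2)×18.2 = $18,965.14 + $1,274.00 = $20,239.14.
Excess = $20,239.14 − $9,830.89 = $10,408.25.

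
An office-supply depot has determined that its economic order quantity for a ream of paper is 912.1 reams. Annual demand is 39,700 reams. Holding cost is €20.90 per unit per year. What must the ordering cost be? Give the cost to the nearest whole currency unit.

The basic EOQ model gives Q* = √(2DS/H); rearrange for the unknown.
From Q* = √(2DS/H): S = Q*²H / (2D) = 912.1² × 20.9 / (2 × 39,700) = 218.9831.

S ≈ €219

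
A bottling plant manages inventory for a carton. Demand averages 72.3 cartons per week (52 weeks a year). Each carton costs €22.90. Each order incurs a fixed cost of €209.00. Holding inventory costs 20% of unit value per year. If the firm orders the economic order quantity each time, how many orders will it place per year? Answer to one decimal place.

Annual demand D = 72.3 × 52 = 3,759.6.
Holding cost H = 0.20 × €22.90 = €4.5800 per unit per year.
EOQ = √(2DS/H) = √(2 × 3,759.6 × 209 / 4.58) ≈ 585.77.
Orders per year = D / Q* = 3,759.6 / 585.77 ≈ 6.418.

N ≈ 6.4 orders per year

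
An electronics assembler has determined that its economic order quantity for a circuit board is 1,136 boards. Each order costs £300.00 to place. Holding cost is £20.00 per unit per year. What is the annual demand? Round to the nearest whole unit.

D ≈ 43,017 boards per year

Squaring Q* = √(2DS/H) gives Q*² = 2DS/H.
From Q* = √(2DS/H): D = Q*²H / (2S) = 1,136² × 20 / (2 × 300) = 43016.533.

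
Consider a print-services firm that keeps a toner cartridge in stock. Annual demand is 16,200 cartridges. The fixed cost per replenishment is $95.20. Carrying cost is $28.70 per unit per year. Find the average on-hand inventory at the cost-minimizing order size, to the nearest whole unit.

Average inventory ≈ 164 cartridges

EOQ = √(2DS/H) = √(2 × 16,200 × 95.2 / 28.7) ≈ 327.83.
Average inventory = Q*/2 ≈ 327.83 / 2 = 163.916.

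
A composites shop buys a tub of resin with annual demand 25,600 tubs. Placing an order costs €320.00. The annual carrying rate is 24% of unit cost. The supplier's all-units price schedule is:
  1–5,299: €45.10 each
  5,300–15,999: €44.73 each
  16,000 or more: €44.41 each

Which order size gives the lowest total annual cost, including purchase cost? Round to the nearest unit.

Q* ≈ 1,230 tubs

Holding cost per unit per year at price C is H = 0.24·C.
For each price level, check whether its EOQ is feasible; otherwise the best quantity at that price is the breakpoint.
EOQ at €45.10 = 1230.3 (feasible in tier 1): TC = 25,600×€45.10 + (25,600/1230.3)×320 + (1230.3/2)×0.24×€45.10 = €1,167,876.92.
EOQ at €44.73 = 1235.4 < 5300, so use break Q=5300: TC = 25,600×€44.73 + (25,600/5300.0)×320 + (5300.0/2)×0.24×€44.73 = €1,175,081.94.
EOQ at €44.41 = 1239.8 < 16000, so use break Q=16000: TC = 25,600×€44.41 + (25,600/16000.0)×320 + (16000.0/2)×0.24×€44.41 = €1,222,675.20.
Lowest total cost is €1,167,876.92 at Q = 1230.3.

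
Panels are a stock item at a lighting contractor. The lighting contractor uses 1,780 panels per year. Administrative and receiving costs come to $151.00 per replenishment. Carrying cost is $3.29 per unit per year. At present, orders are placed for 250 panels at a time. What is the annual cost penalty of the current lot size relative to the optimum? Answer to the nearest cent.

EOQ = √(2DS/H) = √(2 × 1,780 × 151 / 3.29) ≈ 404.22.
Cost at Q* = (D/Q*)S + (Q*/2)H = √(2DSH) ≈ $1,329.88.
Cost at Q = 250: (1,780/250)×151 + (250/2)×3.29 = $1,075.12 + $411.25 = $1,486.37.
Excess = $1,486.37 − $1,329.88 = $156.49.

Extra cost ≈ $156.49 per year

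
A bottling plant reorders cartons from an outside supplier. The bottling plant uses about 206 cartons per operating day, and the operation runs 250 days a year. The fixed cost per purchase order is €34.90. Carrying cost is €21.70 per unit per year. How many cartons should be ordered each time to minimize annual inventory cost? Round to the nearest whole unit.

Q* ≈ 407 cartons

Annual demand D = 206 × 250 = 51,500.
EOQ = √(2DS / H) = √(2 × 51,500 × 34.9 / 21.7).
= √(3,594,700 / 21.7) = √165,654.3779 ≈ 407.007.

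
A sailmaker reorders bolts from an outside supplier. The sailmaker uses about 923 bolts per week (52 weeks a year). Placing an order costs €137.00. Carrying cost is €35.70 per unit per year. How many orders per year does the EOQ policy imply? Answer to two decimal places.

Annual demand D = 923 × 52 = 47,996.
The optimal lot size = √(2DS/H) = √(2 × 47,996 × 137 / 35.7) ≈ 606.94.
Orders per year = D / Q* = 47,996 / 606.94 ≈ 79.079.

N ≈ 79.08 orders per year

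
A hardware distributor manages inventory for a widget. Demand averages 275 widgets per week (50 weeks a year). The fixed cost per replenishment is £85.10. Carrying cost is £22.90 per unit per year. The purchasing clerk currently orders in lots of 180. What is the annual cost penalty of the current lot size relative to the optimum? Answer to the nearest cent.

Extra cost ≈ £1,241.06 per year

Annual demand D = 275 × 50 = 13,750.
EOQ = √(2DS/H) = √(2 × 13,750 × 85.1 / 22.9) ≈ 319.68.
Cost at Q* = (D/Q*)S + (Q*/2)H = √(2DSH) ≈ £7,320.64.
Cost at Q = 180: (13,750/180)×85.1 + (180/2)×22.9 = £6,500.69 + £2,061.00 = £8,561.69.
Excess = £8,561.69 − £7,320.64 = £1,241.06.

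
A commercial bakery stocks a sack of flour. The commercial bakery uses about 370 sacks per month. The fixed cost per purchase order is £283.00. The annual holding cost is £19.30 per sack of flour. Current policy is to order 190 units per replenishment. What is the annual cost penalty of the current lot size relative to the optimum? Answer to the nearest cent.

Extra cost ≈ £1,482.45 per year

Annual demand D = 370 × 12 = 4,440.
EOQ = √(2DS/H) = √(2 × 4,440 × 283 / 19.3) ≈ 360.85.
Cost at Q* = (D/Q*)S + (Q*/2)H = √(2DSH) ≈ £6,964.31.
Cost at Q = 190: (4,440/190)×283 + (190/2)×19.3 = £6,613.26 + £1,833.50 = £8,446.76.
Excess = £8,446.76 − £6,964.31 = £1,482.45.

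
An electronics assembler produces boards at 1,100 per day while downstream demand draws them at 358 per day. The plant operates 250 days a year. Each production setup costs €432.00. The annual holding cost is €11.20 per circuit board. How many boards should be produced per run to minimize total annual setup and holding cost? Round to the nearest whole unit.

Q* ≈ 3,199 boards

Annual demand D = 358 × 250 = 89,500.
Production build-up factor (1 − d/p) = 1 − 358/1,100 = 0.6745.
Q* = √(2DS / (H(1 − d/p))) = √(2 × 89,500 × 432 / (11.2 × 0.6745)).
= √(77,328,000 / 7.5549) ≈ 3199.291.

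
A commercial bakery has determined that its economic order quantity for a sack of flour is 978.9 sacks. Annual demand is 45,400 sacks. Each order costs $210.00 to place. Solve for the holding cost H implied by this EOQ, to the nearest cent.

H ≈ $19.90

Invert the EOQ relation Q*² = 2DS/H.
From Q* = √(2DS/H): H = 2DS / Q*² = 2 × 45,400 × 210 / 978.9² = 19.8989.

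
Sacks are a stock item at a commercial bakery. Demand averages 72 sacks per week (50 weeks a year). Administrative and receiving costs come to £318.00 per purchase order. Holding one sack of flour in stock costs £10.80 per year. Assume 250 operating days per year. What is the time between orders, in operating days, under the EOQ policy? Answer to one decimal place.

Annual demand D = 72 × 50 = 3,600.
Q* = √(2DS/H) = √(2 × 3,600 × 318 / 10.8) ≈ 460.43.
Cycle time = Q*/D × 250 = 460.43 / 3,600 × 250 ≈ 31.975 days.

T ≈ 32.0 days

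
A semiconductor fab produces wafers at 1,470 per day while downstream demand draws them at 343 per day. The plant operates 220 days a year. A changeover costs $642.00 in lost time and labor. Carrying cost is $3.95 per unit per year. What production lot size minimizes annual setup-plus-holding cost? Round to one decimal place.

Annual demand D = 343 × 220 = 75,460.
Production build-up factor (1 − d/p) = 1 − 343/1,470 = 0.7667.
Q* = √(2DS / (H(1 − d/p))) = √(2 × 75,460 × 642 / (3.95 × 0.7667)).
= √(96,890,640 / 3.0283) ≈ 5656.386.

Q* ≈ 5,656.4 wafers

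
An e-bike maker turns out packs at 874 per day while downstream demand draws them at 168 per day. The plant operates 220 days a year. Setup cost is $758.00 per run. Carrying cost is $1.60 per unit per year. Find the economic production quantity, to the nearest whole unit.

Annual demand D = 168 × 220 = 36,960.
Production build-up factor (1 − d/p) = 1 − 168/874 = 0.8078.
Q* = √(2DS / (H(1 − d/p))) = √(2 × 36,960 × 758 / (1.6 × 0.8078)).
= √(56,031,360 / 1.2924) ≈ 6584.290.

Q* ≈ 6,584 packs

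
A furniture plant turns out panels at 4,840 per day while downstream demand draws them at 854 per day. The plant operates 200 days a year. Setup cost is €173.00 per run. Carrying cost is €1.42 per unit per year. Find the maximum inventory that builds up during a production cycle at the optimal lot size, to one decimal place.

Annual demand D = 854 × 200 = 170,800.
Production build-up factor (1 − d/p) = 1 − 854/4,840 = 0.8236.
Q* = √(2DS / (H(1 − d/p))) = √(2 × 170,800 × 173 / (1.42 × 0.8236)).
= √(59,096,800 / 1.1694) ≈ 7108.727.
Maximum inventory = Q*(1 − d/p) = 7108.727 × 0.8236 ≈ 5854.419.

I_max ≈ 5,854.4 panels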